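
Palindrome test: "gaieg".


Word: "gaieg"
Reversed: "geiag"
Forward == Backward? gaieg != geiag
Palindrome = No


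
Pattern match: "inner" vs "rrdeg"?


Pattern of "inner": [0, 1, 1, 2, 3]
Pattern of "rrdeg": [0, 0, 1, 2, 3]
Patterns do not match
Same pattern = No


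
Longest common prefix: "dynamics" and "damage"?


Word 1: "dynamics"
Word 2: "damage"
Comparing from start:
  Pos 0: 'd' == 'd'
  Pos 1: 'y' != 'a' (stop)
LCP = "d" (length 1)


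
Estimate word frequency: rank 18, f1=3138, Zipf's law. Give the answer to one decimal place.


Zipf's law: f(r) = f(1) / r
f(1) = 3138
f(18) = 3138 / 18
= 174.3 occurrences


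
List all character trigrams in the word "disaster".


Word: "disaster" (length 8)
Number of trigrams = 8 - 3 + 1 = 6
  Position 0: "dis"
  Position 1: "isa"
  Position 2: "sas"
  Position 3: "ast"
  Position 4: "ste"
  Position 5: "ter"
Trigrams = "dis", "isa", "sas", "ast", "ste", "ter"


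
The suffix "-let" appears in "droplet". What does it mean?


Suffix: -let
Example: droplet (drop + -let)
Meaning = small


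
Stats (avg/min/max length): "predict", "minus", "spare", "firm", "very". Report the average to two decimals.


Lengths: "predict"=7, "minus"=5, "spare"=5, "firm"=4, "very"=4
Sum = 25, Count = 5
Average = 25/5 = 5.00
= avg=5.00, min=4, max=7


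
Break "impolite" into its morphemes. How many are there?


Word: "impolite"
Morphemes: im- + polite
Each morpheme carries meaning
= 2 morphemes


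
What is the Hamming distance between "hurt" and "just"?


Comparing character by character (same length = 4):
  Pos 0: 'h' vs 'j' !=
  Pos 1: 'u' vs 'u' =
  Pos 2: 'r' vs 's' !=
  Pos 3: 't' vs 't' =
Hamming distance = 2


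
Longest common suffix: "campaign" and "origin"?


Word 1: "campaign"
Word 2: "origin"
Comparing from end:
  Pos -1: 'n' == 'n'
  Pos -2: 'g' != 'i' (stop)
LCS = "n" (length 1)


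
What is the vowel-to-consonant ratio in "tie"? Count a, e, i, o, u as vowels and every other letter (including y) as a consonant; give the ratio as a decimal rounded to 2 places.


Word: "tie"
Vowels (a,e,i,o,u): 2
Consonants: 1
Ratio = 2/1
= 2.00


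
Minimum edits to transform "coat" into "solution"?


Word 1: "coat" (length 4)
Word 2: "solution" (length 8)
One optimal edit sequence (insert/delete/substitute each cost 1):
  1. substitute 'c' -> 's'  (+1)
  2. keep 'o'
  3. insert 'l'  (+1)
  4. substitute 'a' -> 'u'  (+1)
  5. keep 't'
  6. insert 'i'  (+1)
  7. insert 'o'  (+1)
  8. insert 'n'  (+1)
Total edit operations: 6
Edit distance = 6


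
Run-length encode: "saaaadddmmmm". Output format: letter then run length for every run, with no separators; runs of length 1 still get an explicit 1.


String: "saaaadddmmmm"
Scanning for consecutive runs:
  's' x 1
  'a' x 4
  'd' x 3
  'm' x 4
RLE = "s1a4d3m4"


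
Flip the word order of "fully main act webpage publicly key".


Original: "fully main act webpage publicly key"
Words (1..n): fully | main | act | webpage | publicly | key
Reversed (n..1): key | publicly | webpage | act | main | fully
Result = "key publicly webpage act main fully"


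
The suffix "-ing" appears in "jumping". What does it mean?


Suffix: -ing
Example: jumping (jump + -ing)
Meaning = present participle


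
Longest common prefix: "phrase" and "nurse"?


Word 1: "phrase"
Word 2: "nurse"
Comparing from start:
  Pos 0: 'p' != 'n' (stop)
LCP = "" (length 0)


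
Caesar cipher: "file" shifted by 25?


Word: "file"
Shift: 25
Each letter → (letter + shift) mod 26:
  'f' (5) + 25 = 4 → 'e'
  'i' (8) + 25 = 7 → 'h'
  'l' (11) + 25 = 10 → 'k'
  'e' (4) + 25 = 3 → 'd'
Result = "ehkd"


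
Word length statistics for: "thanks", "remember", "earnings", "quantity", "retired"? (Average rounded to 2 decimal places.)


Lengths: "thanks"=6, "remember"=8, "earnings"=8, "quantity"=8, "retired"=7
Sum = 37, Count = 5
Average = 37/5 = 7.40
= avg=7.40, min=6, max=8


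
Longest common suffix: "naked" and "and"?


Word 1: "naked"
Word 2: "and"
Comparing from end:
  Pos -1: 'd' == 'd'
  Pos -2: 'e' != 'n' (stop)
LCS = "d" (length 1)


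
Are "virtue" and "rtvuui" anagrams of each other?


Word 1: "virtue" → sorted: eirtuv
Word 2: "rtvuui" → sorted: irtuuv
Same letters? eirtuv != irtuuv
Anagram = No


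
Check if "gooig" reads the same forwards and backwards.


Word: "gooig"
Reversed: "gioog"
Forward == Backward? gooig != gioog
Palindrome = No


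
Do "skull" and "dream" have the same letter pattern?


Pattern of "skull": [0, 1, 2, 3, 3]
Pattern of "dream": [0, 1, 2, 3, 4]
Patterns do not match
Same pattern = No


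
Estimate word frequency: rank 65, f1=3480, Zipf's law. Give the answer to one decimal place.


Zipf's law: f(r) = f(1) / r
f(1) = 3480
f(65) = 3480 / 65
= 53.5 occurrences


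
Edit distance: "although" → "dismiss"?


Word 1: "although" (length 8)
Word 2: "dismiss" (length 7)
One optimal edit sequence (insert/delete/substitute each cost 1):
  1. delete 'a'  (+1)
  2. substitute 'l' -> 'd'  (+1)
  3. substitute 't' -> 'i'  (+1)
  4. substitute 'h' -> 's'  (+1)
  5. substitute 'o' -> 'm'  (+1)
  6. substitute 'u' -> 'i'  (+1)
  7. substitute 'g' -> 's'  (+1)
  8. substitute 'h' -> 's'  (+1)
Total edit operations: 8
Edit distance = 8


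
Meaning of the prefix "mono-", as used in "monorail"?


Prefix: mono-
Example: monorail (mono- + rail)
Meaning = one


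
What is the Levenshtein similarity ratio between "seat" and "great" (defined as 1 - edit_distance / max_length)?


Word 1: "seat" (length 4)
Word 2: "great" (length 5)
One optimal edit sequence:
  1. insert 'g'  (+1)
  2. substitute 's' -> 'r'  (+1)
  3. keep 'e'
  4. keep 'a'
  5. keep 't'
Edit distance = 2
Max length = max(4, 5) = 5
Similarity = 1 - 2/5
= 0.6000


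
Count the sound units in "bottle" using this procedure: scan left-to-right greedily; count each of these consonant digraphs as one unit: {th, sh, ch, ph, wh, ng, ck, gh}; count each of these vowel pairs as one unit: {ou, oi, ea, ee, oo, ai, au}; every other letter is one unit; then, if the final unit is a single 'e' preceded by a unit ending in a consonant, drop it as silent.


Word: "bottle" (6 letters)
Left-to-right scan:
  [1] 'b' (letter)
  [2] 'o' (letter)
  [3] 't' (letter)
  [4] 't' (letter)
  [5] 'l' (letter)
  [6] 'e' (letter)
Units from scan: 6
Final unit is 'e' after a consonant -> drop as silent (-1)
Sound units = 5 units


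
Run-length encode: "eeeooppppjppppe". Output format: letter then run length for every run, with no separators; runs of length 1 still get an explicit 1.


String: "eeeooppppjppppe"
Scanning for consecutive runs:
  'e' x 3
  'o' x 2
  'p' x 4
  'j' x 1
  'p' x 4
  'e' x 1
RLE = "e3o2p4j1p4e1"


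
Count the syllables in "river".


Word: "river"
Syllable breakdown: riv · er
Counting: 2 parts
= 2 syllables


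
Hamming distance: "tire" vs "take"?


Comparing character by character (same length = 4):
  Pos 0: 't' vs 't' =
  Pos 1: 'i' vs 'a' !=
  Pos 2: 'r' vs 'k' !=
  Pos 3: 'e' vs 'e' =
Hamming distance = 2


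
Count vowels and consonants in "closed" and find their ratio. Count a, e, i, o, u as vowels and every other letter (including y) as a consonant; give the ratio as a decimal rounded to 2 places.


Word: "closed"
Vowels (a,e,i,o,u): 2
Consonants: 4
Ratio = 2/4
= 0.50


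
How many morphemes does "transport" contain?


Word: "transport"
Morphemes: trans- | port
Each morpheme carries meaning
= 2 morphemes


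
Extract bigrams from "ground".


Word: "ground" (length 6)
Number of bigrams = 6 - 2 + 1 = 5
  Position 0: "gr"
  Position 1: "ro"
  Position 2: "ou"
  Position 3: "un"
  Position 4: "nd"
Bigrams = "gr", "ro", "ou", "un", "nd"


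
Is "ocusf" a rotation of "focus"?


Word: "focus", Candidate: "ocusf"
Method: check if candidate is substring of word+word
"focusfocus" contains "ocusf"? Yes
Is rotation = Yes


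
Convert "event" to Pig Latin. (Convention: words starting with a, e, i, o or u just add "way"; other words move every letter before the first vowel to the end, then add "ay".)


Word: "event"
Starts with vowel → add 'way'
Pig Latin = "eventway"


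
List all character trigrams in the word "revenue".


Word: "revenue" (length 7)
Number of trigrams = 7 - 3 + 1 = 5
  Position 0: "rev"
  Position 1: "eve"
  Position 2: "ven"
  Position 3: "enu"
  Position 4: "nue"
Trigrams = "rev", "eve", "ven", "enu", "nue"


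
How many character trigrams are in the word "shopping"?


Word: "shopping" (length 8)
Number of 3-grams = length - 3 + 1 = 8 - 3 + 1
= 6


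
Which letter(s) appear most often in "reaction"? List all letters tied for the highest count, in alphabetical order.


Word: "reaction"
Letter counts:
  'a': 1
  'c': 1
  'e': 1
  'i': 1
  'n': 1
  'o': 1
  'r': 1
  't': 1
Maximum count = 1
Most frequent = 'a', 'c', 'e', 'i', 'n', 'o', 'r', 't' (1 time each)


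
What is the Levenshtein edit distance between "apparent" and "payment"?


Word 1: "apparent" (length 8)
Word 2: "payment" (length 7)
One optimal edit sequence (insert/delete/substitute each cost 1):
  1. delete 'a'  (+1)
  2. keep 'p'
  3. substitute 'p' -> 'a'  (+1)
  4. substitute 'a' -> 'y'  (+1)
  5. substitute 'r' -> 'm'  (+1)
  6. keep 'e'
  7. keep 'n'
  8. keep 't'
Total edit operations: 4
Edit distance = 4


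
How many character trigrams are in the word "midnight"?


Word: "midnight" (length 8)
Number of 3-grams = length - 3 + 1 = 8 - 3 + 1
= 6


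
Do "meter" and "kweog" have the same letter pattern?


Pattern of "meter": [0, 1, 2, 1, 3]
Pattern of "kweog": [0, 1, 2, 3, 4]
Patterns do not match
Same pattern = No


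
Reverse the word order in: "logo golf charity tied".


Original: "logo golf charity tied"
Words (1..n): logo | golf | charity | tied
Reversed (n..1): tied | charity | golf | logo
Result = "tied charity golf logo"


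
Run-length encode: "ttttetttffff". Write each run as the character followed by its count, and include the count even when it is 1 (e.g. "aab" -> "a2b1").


String: "ttttetttffff"
Scanning for consecutive runs:
  't' x 4
  'e' x 1
  't' x 3
  'f' x 4
RLE = "t4e1t3f4"


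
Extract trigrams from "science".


Word: "science" (length 7)
Number of trigrams = 7 - 3 + 1 = 5
  Position 0: "sci"
  Position 1: "cie"
  Position 2: "ien"
  Position 3: "enc"
  Position 4: "nce"
Trigrams = "sci", "cie", "ien", "enc", "nce"


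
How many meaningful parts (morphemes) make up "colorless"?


Word: "colorless"
Morphemes: color / -less
Each morpheme carries meaning
= 2 morphemes


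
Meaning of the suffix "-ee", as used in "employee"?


Suffix: -ee
As in: employee -> employ + -ee
Meaning = one who receives


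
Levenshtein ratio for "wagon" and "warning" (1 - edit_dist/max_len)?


Word 1: "wagon" (length 5)
Word 2: "warning" (length 7)
One optimal edit sequence:
  1. keep 'w'
  2. keep 'a'
  3. insert 'r'  (+1)
  4. substitute 'g' -> 'n'  (+1)
  5. substitute 'o' -> 'i'  (+1)
  6. keep 'n'
  7. insert 'g'  (+1)
Edit distance = 4
Max length = max(5, 7) = 7
Similarity = 1 - 4/7
= 0.4286


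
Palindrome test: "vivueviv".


Word: "vivueviv"
Reversed: "viveuviv"
Forward == Backward? vivueviv != viveuviv
Palindrome = No


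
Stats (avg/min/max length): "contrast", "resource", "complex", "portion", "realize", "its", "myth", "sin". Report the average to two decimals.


Lengths: "contrast"=8, "resource"=8, "complex"=7, "portion"=7, "realize"=7, "its"=3, "myth"=4, "sin"=3
Sum = 47, Count = 8
Average = 47/8 = 5.88
= avg=5.88, min=3, max=8


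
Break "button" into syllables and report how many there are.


Word: "button"
Syllable breakdown: but | ton
Counting: 2 parts
= 2 syllables


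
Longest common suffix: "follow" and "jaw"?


Word 1: "follow"
Word 2: "jaw"
Comparing from end:
  Pos -1: 'w' == 'w'
  Pos -2: 'o' != 'a' (stop)
LCS = "w" (length 1)


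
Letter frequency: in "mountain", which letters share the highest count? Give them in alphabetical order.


Word: "mountain"
Letter counts:
  'a': 1
  'i': 1
  'm': 1
  'n': 2
  'o': 1
  't': 1
  'u': 1
Maximum count = 2
Most frequent = 'n' (2 times each)


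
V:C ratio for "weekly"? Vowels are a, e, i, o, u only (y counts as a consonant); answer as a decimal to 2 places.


Word: "weekly"
Vowels (a,e,i,o,u): 2
Consonants: 4
Ratio = 2/4
= 0.50


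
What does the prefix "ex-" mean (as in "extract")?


Prefix: ex-
Example: extract = ex- + tract
Meaning = out / former


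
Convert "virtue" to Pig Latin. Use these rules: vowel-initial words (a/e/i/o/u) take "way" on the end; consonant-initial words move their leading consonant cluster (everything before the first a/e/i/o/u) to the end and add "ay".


Word: "virtue"
Starts with consonant(s) → move to end, add 'ay'
Consonant cluster: "v"
Pig Latin = "irtuevay"


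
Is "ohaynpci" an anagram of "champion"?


Word 1: "champion" → sorted: achimnop
Word 2: "ohaynpci" → sorted: achinopy
Same letters? achimnop != achinopy
Anagram = No


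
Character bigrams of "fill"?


Word: "fill" (length 4)
Number of bigrams = 4 - 2 + 1 = 3
  Position 0: "fi"
  Position 1: "il"
  Position 2: "ll"
Bigrams = "fi", "il", "ll"


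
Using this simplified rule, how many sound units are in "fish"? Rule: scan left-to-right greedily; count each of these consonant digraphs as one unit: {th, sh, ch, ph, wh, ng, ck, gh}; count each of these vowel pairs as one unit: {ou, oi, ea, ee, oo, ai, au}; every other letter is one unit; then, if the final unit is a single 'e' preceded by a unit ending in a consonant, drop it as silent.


Word: "fish" (4 letters)
Left-to-right scan:
  1. 'f' (letter)
  2. 'i' (letter)
  3. 'sh' (digraph)
Units from scan: 3
Sound units = 3 units


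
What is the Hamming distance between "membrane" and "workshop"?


Comparing character by character (same length = 8):
  Pos 0: 'm' vs 'w' !=
  Pos 1: 'e' vs 'o' !=
  Pos 2: 'm' vs 'r' !=
  Pos 3: 'b' vs 'k' !=
  Pos 4: 'r' vs 's' !=
  Pos 5: 'a' vs 'h' !=
  Pos 6: 'n' vs 'o' !=
  Pos 7: 'e' vs 'p' !=
Hamming distance = 8


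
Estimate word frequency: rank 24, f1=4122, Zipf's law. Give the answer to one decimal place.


Zipf's law: f(r) = f(1) / r
f(1) = 4122
f(24) = 4122 / 24
= 171.8 occurrences


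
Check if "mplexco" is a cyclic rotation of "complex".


Word: "complex", Candidate: "mplexco"
Method: check if candidate is substring of word+word
"complexcomplex" contains "mplexco"? Yes
Is rotation = Yes


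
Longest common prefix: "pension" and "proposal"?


Word 1: "pension"
Word 2: "proposal"
Comparing from start:
  Pos 0: 'p' == 'p'
  Pos 1: 'e' != 'r' (stop)
LCP = "p" (length 1)


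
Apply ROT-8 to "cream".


Word: "cream"
Shift: 8
Each letter → (letter + shift) mod 26:
  'c' (2) + 8 = 10 → 'k'
  'r' (17) + 8 = 25 → 'z'
  'e' (4) + 8 = 12 → 'm'
  'a' (0) + 8 = 8 → 'i'
  'm' (12) + 8 = 20 → 'u'
Result = "kzmiu"


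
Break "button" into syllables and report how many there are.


Word: "button"
Syllable breakdown: but · ton
Counting: 2 parts
= 2 syllables


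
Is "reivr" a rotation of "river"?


Word: "river", Candidate: "reivr"
Method: check if candidate is substring of word+word
"riverriver" contains "reivr"? No
Is rotation = No


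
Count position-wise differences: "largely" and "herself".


Comparing character by character (same length = 7):
  Pos 0: 'l' vs 'h' !=
  Pos 1: 'a' vs 'e' !=
  Pos 2: 'r' vs 'r' =
  Pos 3: 'g' vs 's' !=
  Pos 4: 'e' vs 'e' =
  Pos 5: 'l' vs 'l' =
  Pos 6: 'y' vs 'f' !=
Hamming distance = 4


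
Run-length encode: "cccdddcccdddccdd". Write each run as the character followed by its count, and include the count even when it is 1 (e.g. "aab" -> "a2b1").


String: "cccdddcccdddccdd"
Scanning for consecutive runs:
  'c' x 3
  'd' x 3
  'c' x 3
  'd' x 3
  'c' x 2
  'd' x 2
RLE = "c3d3c3d3c2d2"


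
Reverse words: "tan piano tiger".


Original: "tan piano tiger"
Words (1..n): tan | piano | tiger
Reversed (n..1): tiger | piano | tan
Result = "tiger piano tan"


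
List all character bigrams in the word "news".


Word: "news" (length 4)
Number of bigrams = 4 - 2 + 1 = 3
  Position 0: "ne"
  Position 1: "ew"
  Position 2: "ws"
Bigrams = "ne", "ew", "ws"


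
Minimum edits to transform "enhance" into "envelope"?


Word 1: "enhance" (length 7)
Word 2: "envelope" (length 8)
One optimal edit sequence (insert/delete/substitute each cost 1):
  1. keep 'e'
  2. keep 'n'
  3. insert 'v'  (+1)
  4. substitute 'h' -> 'e'  (+1)
  5. substitute 'a' -> 'l'  (+1)
  6. substitute 'n' -> 'o'  (+1)
  7. substitute 'c' -> 'p'  (+1)
  8. keep 'e'
Total edit operations: 5
Edit distance = 5


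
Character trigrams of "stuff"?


Word: "stuff" (length 5)
Number of trigrams = 5 - 3 + 1 = 3
  Position 0: "stu"
  Position 1: "tuf"
  Position 2: "uff"
Trigrams = "stu", "tuf", "uff"


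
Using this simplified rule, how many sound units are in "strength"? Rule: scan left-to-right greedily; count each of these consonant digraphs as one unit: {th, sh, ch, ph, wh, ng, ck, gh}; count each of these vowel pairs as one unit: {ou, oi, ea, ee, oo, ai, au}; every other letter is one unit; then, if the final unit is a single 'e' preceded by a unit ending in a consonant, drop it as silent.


Word: "strength" (8 letters)
Left-to-right scan:
  1. 's' (letter)
  2. 't' (letter)
  3. 'r' (letter)
  4. 'e' (letter)
  5. 'ng' (digraph)
  6. 'th' (digraph)
Units from scan: 6
Sound units = 6 units


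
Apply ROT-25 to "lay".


Word: "lay"
Shift: 25
Each letter → (letter + shift) mod 26:
  'l' (11) + 25 = 10 → 'k'
  'a' (0) + 25 = 25 → 'z'
  'y' (24) + 25 = 23 → 'x'
Result = "kzx"


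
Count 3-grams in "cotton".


Word: "cotton" (length 6)
Number of 3-grams = length - 3 + 1 = 6 - 3 + 1
= 4


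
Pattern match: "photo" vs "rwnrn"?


Pattern of "photo": [0, 1, 2, 3, 2]
Pattern of "rwnrn": [0, 1, 2, 0, 2]
Patterns do not match
Same pattern = No


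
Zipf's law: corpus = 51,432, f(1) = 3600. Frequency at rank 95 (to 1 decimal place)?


Zipf's law: f(r) = f(1) / r
f(1) = 3600
f(95) = 3600 / 95
= 37.9 occurrences


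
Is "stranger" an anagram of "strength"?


Word 1: "strength" → sorted: eghnrstt
Word 2: "stranger" → sorted: aegnrrst
Same letters? eghnrstt != aegnrrst
Anagram = No


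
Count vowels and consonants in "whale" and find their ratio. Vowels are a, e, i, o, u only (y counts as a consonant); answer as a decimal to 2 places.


Word: "whale"
Vowels (a,e,i,o,u): 2
Consonants: 3
Ratio = 2/3
= 0.67


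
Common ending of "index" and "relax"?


Word 1: "index"
Word 2: "relax"
Comparing from end:
  Pos -1: 'x' == 'x'
  Pos -2: 'e' != 'a' (stop)
LCS = "x" (length 1)


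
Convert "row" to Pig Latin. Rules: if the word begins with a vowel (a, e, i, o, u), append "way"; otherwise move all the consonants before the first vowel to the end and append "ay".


Word: "row"
Starts with consonant(s) → move to end, add 'ay'
Consonant cluster: "r"
Pig Latin = "owray"


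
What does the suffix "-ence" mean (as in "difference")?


Suffix: -ence
As in: difference -> differ + -ence
Meaning = state of


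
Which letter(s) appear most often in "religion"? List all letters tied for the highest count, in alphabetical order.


Word: "religion"
Letter counts:
  'e': 1
  'g': 1
  'i': 2
  'l': 1
  'n': 1
  'o': 1
  'r': 1
Maximum count = 2
Most frequent = 'i' (2 times each)


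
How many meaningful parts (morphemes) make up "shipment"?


Word: "shipment"
Morphemes: ship + -ment
Each morpheme carries meaning
= 2 morphemes


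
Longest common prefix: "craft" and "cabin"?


Word 1: "craft"
Word 2: "cabin"
Comparing from start:
  Pos 0: 'c' == 'c'
  Pos 1: 'r' != 'a' (stop)
LCP = "c" (length 1)


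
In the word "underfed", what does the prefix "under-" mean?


Prefix: under-
As in: underfed -> under- + fed
Meaning = insufficient


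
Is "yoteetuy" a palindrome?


Word: "yoteetuy"
Reversed: "yuteetoy"
Forward == Backward? yoteetuy != yuteetoy
Palindrome = No


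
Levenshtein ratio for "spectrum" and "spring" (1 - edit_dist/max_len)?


Word 1: "spectrum" (length 8)
Word 2: "spring" (length 6)
One optimal edit sequence:
  1. keep 's'
  2. keep 'p'
  3. delete 'e'  (+1)
  4. delete 'c'  (+1)
  5. substitute 't' -> 'r'  (+1)
  6. substitute 'r' -> 'i'  (+1)
  7. substitute 'u' -> 'n'  (+1)
  8. substitute 'm' -> 'g'  (+1)
Edit distance = 6
Max length = max(8, 6) = 8
Similarity = 1 - 6/8
= 0.2500


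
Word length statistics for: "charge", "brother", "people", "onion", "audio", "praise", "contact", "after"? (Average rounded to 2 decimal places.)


Lengths: "charge"=6, "brother"=7, "people"=6, "onion"=5, "audio"=5, "praise"=6, "contact"=7, "after"=5
Sum = 47, Count = 8
Average = 47/8 = 5.88
= avg=5.88, min=5, max=7


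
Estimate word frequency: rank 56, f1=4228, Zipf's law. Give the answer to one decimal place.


Zipf's law: f(r) = f(1) / r
f(1) = 4228
f(56) = 4228 / 56
= 75.5 occurrences


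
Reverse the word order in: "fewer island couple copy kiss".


Original: "fewer island couple copy kiss"
Words (1..n): fewer | island | couple | copy | kiss
Reversed (n..1): kiss | copy | couple | island | fewer
Result = "kiss copy couple island fewer"


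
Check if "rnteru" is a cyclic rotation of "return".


Word: "return", Candidate: "rnteru"
Method: check if candidate is substring of word+word
"returnreturn" contains "rnteru"? No
Is rotation = No


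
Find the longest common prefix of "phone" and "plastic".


Word 1: "phone"
Word 2: "plastic"
Comparing from start:
  Pos 0: 'p' == 'p'
  Pos 1: 'h' != 'l' (stop)
LCP = "p" (length 1)


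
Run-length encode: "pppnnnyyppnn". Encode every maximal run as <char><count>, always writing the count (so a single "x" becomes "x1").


String: "pppnnnyyppnn"
Scanning for consecutive runs:
  'p' x 3
  'n' x 3
  'y' x 2
  'p' x 2
  'n' x 2
RLE = "p3n3y2p2n2"


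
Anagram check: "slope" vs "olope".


Word 1: "slope" → sorted: elops
Word 2: "olope" → sorted: eloop
Same letters? elops != eloop
Anagram = No


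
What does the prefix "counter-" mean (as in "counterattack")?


Prefix: counter-
Example: counterattack = counter- + attack
Meaning = against / opposite


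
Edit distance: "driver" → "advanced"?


Word 1: "driver" (length 6)
Word 2: "advanced" (length 8)
One optimal edit sequence (insert/delete/substitute each cost 1):
  1. insert 'a'  (+1)
  2. keep 'd'
  3. insert 'v'  (+1)
  4. substitute 'r' -> 'a'  (+1)
  5. substitute 'i' -> 'n'  (+1)
  6. substitute 'v' -> 'c'  (+1)
  7. keep 'e'
  8. substitute 'r' -> 'd'  (+1)
Total edit operations: 6
Edit distance = 6


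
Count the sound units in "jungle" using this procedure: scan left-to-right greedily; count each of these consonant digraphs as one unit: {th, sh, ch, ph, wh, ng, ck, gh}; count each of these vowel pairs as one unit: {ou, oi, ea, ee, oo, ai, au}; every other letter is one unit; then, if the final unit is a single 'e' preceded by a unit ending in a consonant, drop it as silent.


Word: "jungle" (6 letters)
Left-to-right scan:
  (1) 'j' (letter)
  (2) 'u' (letter)
  (3) 'ng' (digraph)
  (4) 'l' (letter)
  (5) 'e' (letter)
Units from scan: 5
Final unit is 'e' after a consonant -> drop as silent (-1)
Sound units = 4 units


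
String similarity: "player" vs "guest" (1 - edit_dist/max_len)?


Word 1: "player" (length 6)
Word 2: "guest" (length 5)
One optimal edit sequence:
  1. delete 'p'  (+1)
  2. substitute 'l' -> 'g'  (+1)
  3. substitute 'a' -> 'u'  (+1)
  4. substitute 'y' -> 'e'  (+1)
  5. substitute 'e' -> 's'  (+1)
  6. substitute 'r' -> 't'  (+1)
Edit distance = 6
Max length = max(6, 5) = 6
Similarity = 1 - 6/6
= 0.0000


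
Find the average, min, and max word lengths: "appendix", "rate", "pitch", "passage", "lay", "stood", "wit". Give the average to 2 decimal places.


Lengths: "appendix"=8, "rate"=4, "pitch"=5, "passage"=7, "lay"=3, "stood"=5, "wit"=3
Sum = 35, Count = 7
Average = 35/7 = 5.00
= avg=5.00, min=3, max=8


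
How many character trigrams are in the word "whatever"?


Word: "whatever" (length 8)
Number of 3-grams = length - 3 + 1 = 8 - 3 + 1
= 6


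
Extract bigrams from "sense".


Word: "sense" (length 5)
Number of bigrams = 5 - 2 + 1 = 4
  Position 0: "se"
  Position 1: "en"
  Position 2: "ns"
  Position 3: "se"
Bigrams = "se", "en", "ns", "se"


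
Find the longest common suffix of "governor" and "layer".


Word 1: "governor"
Word 2: "layer"
Comparing from end:
  Pos -1: 'r' == 'r'
  Pos -2: 'o' != 'e' (stop)
LCS = "r" (length 1)


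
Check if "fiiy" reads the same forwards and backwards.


Word: "fiiy"
Reversed: "yiif"
Forward == Backward? fiiy != yiif
Palindrome = No


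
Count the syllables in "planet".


Word: "planet"
Syllable breakdown: plan / et
Counting: 2 parts
= 2 syllables


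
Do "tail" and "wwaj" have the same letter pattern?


Pattern of "tail": [0, 1, 2, 3]
Pattern of "wwaj": [0, 0, 1, 2]
Patterns do not match
Same pattern = No


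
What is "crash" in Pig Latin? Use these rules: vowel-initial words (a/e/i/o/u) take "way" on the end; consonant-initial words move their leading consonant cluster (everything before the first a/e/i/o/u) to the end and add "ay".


Word: "crash"
Starts with consonant(s) → move to end, add 'ay'
Consonant cluster: "cr"
Pig Latin = "ashcray"


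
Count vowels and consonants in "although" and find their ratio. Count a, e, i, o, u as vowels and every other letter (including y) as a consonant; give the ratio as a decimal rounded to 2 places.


Word: "although"
Vowels (a,e,i,o,u): 3
Consonants: 5
Ratio = 3/5
= 0.60


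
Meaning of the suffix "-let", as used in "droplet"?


Suffix: -let
As in: droplet -> drop + -let
Meaning = small


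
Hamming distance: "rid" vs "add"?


Comparing character by character (same length = 3):
  Pos 0: 'r' vs 'a' !=
  Pos 1: 'i' vs 'd' !=
  Pos 2: 'd' vs 'd' =
Hamming distance = 2


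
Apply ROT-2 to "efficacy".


Word: "efficacy"
Shift: 2
Each letter → (letter + shift) mod 26:
  'e' (4) + 2 = 6 → 'g'
  'f' (5) + 2 = 7 → 'h'
  'f' (5) + 2 = 7 → 'h'
  'i' (8) + 2 = 10 → 'k'
  'c' (2) + 2 = 4 → 'e'
  'a' (0) + 2 = 2 → 'c'
  'c' (2) + 2 = 4 → 'e'
  'y' (24) + 2 = 0 → 'a'
Result = "ghhkecea"


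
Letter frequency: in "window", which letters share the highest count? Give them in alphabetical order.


Word: "window"
Letter counts:
  'd': 1
  'i': 1
  'n': 1
  'o': 1
  'w': 2
Maximum count = 2
Most frequent = 'w' (2 times each)


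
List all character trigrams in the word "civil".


Word: "civil" (length 5)
Number of trigrams = 5 - 3 + 1 = 3
  Position 0: "civ"
  Position 1: "ivi"
  Position 2: "vil"
Trigrams = "civ", "ivi", "vil"


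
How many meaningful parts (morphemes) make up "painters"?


Word: "painters"
Morphemes: paint + -er + -s
Each morpheme carries meaning
= 3 morphemes


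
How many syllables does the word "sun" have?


Word: "sun"
Syllable breakdown: sun
Counting: 1 part
= 1 syllable


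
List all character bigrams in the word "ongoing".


Word: "ongoing" (length 7)
Number of bigrams = 7 - 2 + 1 = 6
  Position 0: "on"
  Position 1: "ng"
  Position 2: "go"
  Position 3: "oi"
  Position 4: "in"
  Position 5: "ng"
Bigrams = "on", "ng", "go", "oi", "in", "ng"


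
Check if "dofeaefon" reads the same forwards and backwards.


Word: "dofeaefon"
Reversed: "nofeaefod"
Forward == Backward? dofeaefon != nofeaefod
Palindrome = No


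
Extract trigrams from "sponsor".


Word: "sponsor" (length 7)
Number of trigrams = 7 - 3 + 1 = 5
  Position 0: "spo"
  Position 1: "pon"
  Position 2: "ons"
  Position 3: "nso"
  Position 4: "sor"
Trigrams = "spo", "pon", "ons", "nso", "sor"


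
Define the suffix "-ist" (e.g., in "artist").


Suffix: -ist
As in: artist -> art + -ist
Meaning = one who practices


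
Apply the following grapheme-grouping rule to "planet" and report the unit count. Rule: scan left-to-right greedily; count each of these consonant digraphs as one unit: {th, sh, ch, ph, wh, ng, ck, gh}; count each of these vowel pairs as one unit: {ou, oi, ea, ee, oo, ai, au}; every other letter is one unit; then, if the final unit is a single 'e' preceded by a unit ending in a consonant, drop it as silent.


Word: "planet" (6 letters)
Left-to-right scan:
  (1) 'p' (letter)
  (2) 'l' (letter)
  (3) 'a' (letter)
  (4) 'n' (letter)
  (5) 'e' (letter)
  (6) 't' (letter)
Units from scan: 6
Sound units = 6 units


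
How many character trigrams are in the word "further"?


Word: "further" (length 7)
Number of 3-grams = length - 3 + 1 = 7 - 3 + 1
= 5


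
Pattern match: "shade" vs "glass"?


Pattern of "shade": [0, 1, 2, 3, 4]
Pattern of "glass": [0, 1, 2, 3, 3]
Patterns do not match
Same pattern = No


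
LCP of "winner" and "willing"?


Word 1: "winner"
Word 2: "willing"
Comparing from start:
  Pos 0: 'w' == 'w'
  Pos 1: 'i' == 'i'
  Pos 2: 'n' != 'l' (stop)
LCP = "wi" (length 2)


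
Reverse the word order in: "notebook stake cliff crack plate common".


Original: "notebook stake cliff crack plate common"
Words (1..n): notebook | stake | cliff | crack | plate | common
Reversed (n..1): common | plate | crack | cliff | stake | notebook
Result = "common plate crack cliff stake notebook"


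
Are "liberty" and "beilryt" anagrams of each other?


Word 1: "liberty" → sorted: beilrty
Word 2: "beilryt" → sorted: beilrty
Same letters? beilrty == beilrty
Anagram = Yes


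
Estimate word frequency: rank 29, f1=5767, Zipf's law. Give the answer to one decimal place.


Zipf's law: f(r) = f(1) / r
f(1) = 5767
f(29) = 5767 / 29
= 198.9 occurrences


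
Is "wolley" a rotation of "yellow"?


Word: "yellow", Candidate: "wolley"
Method: check if candidate is substring of word+word
"yellowyellow" contains "wolley"? No
Is rotation = No


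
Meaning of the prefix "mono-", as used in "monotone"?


Prefix: mono-
Example: monotone = mono- + tone
Meaning = one


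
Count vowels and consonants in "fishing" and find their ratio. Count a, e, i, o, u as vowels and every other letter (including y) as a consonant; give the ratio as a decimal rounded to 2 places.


Word: "fishing"
Vowels (a,e,i,o,u): 2
Consonants: 5
Ratio = 2/5
= 0.40


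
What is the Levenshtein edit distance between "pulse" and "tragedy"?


Word 1: "pulse" (length 5)
Word 2: "tragedy" (length 7)
One optimal edit sequence (insert/delete/substitute each cost 1):
  1. substitute 'p' -> 't'  (+1)
  2. substitute 'u' -> 'r'  (+1)
  3. substitute 'l' -> 'a'  (+1)
  4. substitute 's' -> 'g'  (+1)
  5. keep 'e'
  6. insert 'd'  (+1)
  7. insert 'y'  (+1)
Total edit operations: 6
Edit distance = 6


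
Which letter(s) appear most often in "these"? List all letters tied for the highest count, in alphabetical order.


Word: "these"
Letter counts:
  'e': 2
  'h': 1
  's': 1
  't': 1
Maximum count = 2
Most frequent = 'e' (2 times each)


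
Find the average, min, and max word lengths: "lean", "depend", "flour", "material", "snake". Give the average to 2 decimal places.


Lengths: "lean"=4, "depend"=6, "flour"=5, "material"=8, "snake"=5
Sum = 28, Count = 5
Average = 28/5 = 5.60
= avg=5.60, min=4, max=8


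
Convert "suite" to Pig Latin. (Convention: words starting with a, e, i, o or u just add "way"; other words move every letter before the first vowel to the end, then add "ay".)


Word: "suite"
Starts with consonant(s) → move to end, add 'ay'
Consonant cluster: "s"
Pig Latin = "uitesay"


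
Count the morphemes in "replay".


Word: "replay"
Morphemes: re- + play
Each morpheme carries meaning
= 2 morphemes


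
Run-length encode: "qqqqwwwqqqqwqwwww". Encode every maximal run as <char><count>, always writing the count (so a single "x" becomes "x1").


String: "qqqqwwwqqqqwqwwww"
Scanning for consecutive runs:
  'q' x 4
  'w' x 3
  'q' x 4
  'w' x 1
  'q' x 1
  'w' x 4
RLE = "q4w3q4w1q1w4"


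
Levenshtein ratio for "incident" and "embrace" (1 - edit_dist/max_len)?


Word 1: "incident" (length 8)
Word 2: "embrace" (length 7)
One optimal edit sequence:
  1. delete 'i'  (+1)
  2. substitute 'n' -> 'e'  (+1)
  3. substitute 'c' -> 'm'  (+1)
  4. substitute 'i' -> 'b'  (+1)
  5. substitute 'd' -> 'r'  (+1)
  6. substitute 'e' -> 'a'  (+1)
  7. substitute 'n' -> 'c'  (+1)
  8. substitute 't' -> 'e'  (+1)
Edit distance = 8
Max length = max(8, 7) = 8
Similarity = 1 - 8/8
= 0.0000


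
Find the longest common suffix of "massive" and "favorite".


Word 1: "massive"
Word 2: "favorite"
Comparing from end:
  Pos -1: 'e' == 'e'
  Pos -2: 'v' != 't' (stop)
LCS = "e" (length 1)


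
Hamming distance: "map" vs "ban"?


Comparing character by character (same length = 3):
  Pos 0: 'm' vs 'b' !=
  Pos 1: 'a' vs 'a' =
  Pos 2: 'p' vs 'n' !=
Hamming distance = 2


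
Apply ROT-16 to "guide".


Word: "guide"
Shift: 16
Each letter → (letter + shift) mod 26:
  'g' (6) + 16 = 22 → 'w'
  'u' (20) + 16 = 10 → 'k'
  'i' (8) + 16 = 24 → 'y'
  'd' (3) + 16 = 19 → 't'
  'e' (4) + 16 = 20 → 'u'
Result = "wkytu"


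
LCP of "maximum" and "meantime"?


Word 1: "maximum"
Word 2: "meantime"
Comparing from start:
  Pos 0: 'm' == 'm'
  Pos 1: 'a' != 'e' (stop)
LCP = "m" (length 1)


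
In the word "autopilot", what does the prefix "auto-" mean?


Prefix: auto-
Example: autopilot = auto- + pilot
Meaning = self


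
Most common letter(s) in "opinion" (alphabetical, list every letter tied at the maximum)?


Word: "opinion"
Letter counts:
  'i': 2
  'n': 2
  'o': 2
  'p': 1
Maximum count = 2
Most frequent = 'i', 'n', 'o' (2 times each)


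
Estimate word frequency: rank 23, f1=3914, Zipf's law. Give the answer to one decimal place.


Zipf's law: f(r) = f(1) / r
f(1) = 3914
f(23) = 3914 / 23
= 170.2 occurrences


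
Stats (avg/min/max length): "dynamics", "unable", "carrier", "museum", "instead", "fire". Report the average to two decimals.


Lengths: "dynamics"=8, "unable"=6, "carrier"=7, "museum"=6, "instead"=7, "fire"=4
Sum = 38, Count = 6
Average = 38/6 = 6.33
= avg=6.33, min=4, max=8


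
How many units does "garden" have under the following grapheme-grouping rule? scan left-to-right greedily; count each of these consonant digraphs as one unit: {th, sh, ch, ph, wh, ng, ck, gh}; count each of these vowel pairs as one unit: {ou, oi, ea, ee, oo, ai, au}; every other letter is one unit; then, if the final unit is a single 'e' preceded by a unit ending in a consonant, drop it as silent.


Word: "garden" (6 letters)
Left-to-right scan:
  (1) 'g' (letter)
  (2) 'a' (letter)
  (3) 'r' (letter)
  (4) 'd' (letter)
  (5) 'e' (letter)
  (6) 'n' (letter)
Units from scan: 6
Sound units = 6 units


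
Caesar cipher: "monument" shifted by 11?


Word: "monument"
Shift: 11
Each letter → (letter + shift) mod 26:
  'm' (12) + 11 = 23 → 'x'
  'o' (14) + 11 = 25 → 'z'
  'n' (13) + 11 = 24 → 'y'
  'u' (20) + 11 = 5 → 'f'
  'm' (12) + 11 = 23 → 'x'
  'e' (4) + 11 = 15 → 'p'
  'n' (13) + 11 = 24 → 'y'
  't' (19) + 11 = 4 → 'e'
Result = "xzyfxpye"


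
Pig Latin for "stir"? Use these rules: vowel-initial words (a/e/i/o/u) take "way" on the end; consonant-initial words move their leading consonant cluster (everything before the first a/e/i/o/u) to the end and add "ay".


Word: "stir"
Starts with consonant(s) → move to end, add 'ay'
Consonant cluster: "st"
Pig Latin = "irstay"


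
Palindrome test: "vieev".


Word: "vieev"
Reversed: "veeiv"
Forward == Backward? vieev != veeiv
Palindrome = No


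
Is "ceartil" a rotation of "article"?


Word: "article", Candidate: "ceartil"
Method: check if candidate is substring of word+word
"articlearticle" contains "ceartil"? No
Is rotation = No


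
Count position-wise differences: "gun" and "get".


Comparing character by character (same length = 3):
  Pos 0: 'g' vs 'g' =
  Pos 1: 'u' vs 'e' !=
  Pos 2: 'n' vs 't' !=
Hamming distance = 2


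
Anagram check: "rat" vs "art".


Word 1: "rat" → sorted: art
Word 2: "art" → sorted: art
Same letters? art == art
Anagram = Yes


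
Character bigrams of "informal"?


Word: "informal" (length 8)
Number of bigrams = 8 - 2 + 1 = 7
  Position 0: "in"
  Position 1: "nf"
  Position 2: "fo"
  Position 3: "or"
  Position 4: "rm"
  Position 5: "ma"
  Position 6: "al"
Bigrams = "in", "nf", "fo", "or", "rm", "ma", "al"


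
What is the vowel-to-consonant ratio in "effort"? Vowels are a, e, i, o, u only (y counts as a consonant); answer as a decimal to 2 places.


Word: "effort"
Vowels (a,e,i,o,u): 2
Consonants: 4
Ratio = 2/4
= 0.50


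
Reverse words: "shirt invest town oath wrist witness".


Original: "shirt invest town oath wrist witness"
Words (1..n): shirt | invest | town | oath | wrist | witness
Reversed (n..1): witness | wrist | oath | town | invest | shirt
Result = "witness wrist oath town invest shirt"


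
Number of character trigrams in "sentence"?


Word: "sentence" (length 8)
Number of 3-grams = length - 3 + 1 = 8 - 3 + 1
= 6


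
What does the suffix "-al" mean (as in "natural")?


Suffix: -al
Example: natural = nature + -al, with a spelling change
Meaning = relating to


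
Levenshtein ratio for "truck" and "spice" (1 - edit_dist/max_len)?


Word 1: "truck" (length 5)
Word 2: "spice" (length 5)
One optimal edit sequence:
  1. substitute 't' -> 's'  (+1)
  2. substitute 'r' -> 'p'  (+1)
  3. substitute 'u' -> 'i'  (+1)
  4. keep 'c'
  5. substitute 'k' -> 'e'  (+1)
Edit distance = 4
Max length = max(5, 5) = 5
Similarity = 1 - 4/5
= 0.2000


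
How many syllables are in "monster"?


Word: "monster"
Syllable breakdown: mon · ster
Counting: 2 parts
= 2 syllables


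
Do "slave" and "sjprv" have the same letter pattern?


Pattern of "slave": [0, 1, 2, 3, 4]
Pattern of "sjprv": [0, 1, 2, 3, 4]
Patterns match
Same pattern = Yes


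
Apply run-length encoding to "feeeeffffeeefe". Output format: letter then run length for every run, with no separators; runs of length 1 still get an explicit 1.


String: "feeeeffffeeefe"
Scanning for consecutive runs:
  'f' x 1
  'e' x 4
  'f' x 4
  'e' x 3
  'f' x 1
  'e' x 1
RLE = "f1e4f4e3f1e1"


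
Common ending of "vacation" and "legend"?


Word 1: "vacation"
Word 2: "legend"
Comparing from end:
  Pos -1: 'n' != 'd' (stop)
LCS = "" (length 0)


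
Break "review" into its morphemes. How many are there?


Word: "review"
Morphemes: re- + view
Each morpheme carries meaning
= 2 morphemes


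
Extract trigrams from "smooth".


Word: "smooth" (length 6)
Number of trigrams = 6 - 3 + 1 = 4
  Position 0: "smo"
  Position 1: "moo"
  Position 2: "oot"
  Position 3: "oth"
Trigrams = "smo", "moo", "oot", "oth"


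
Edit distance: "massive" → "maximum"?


Word 1: "massive" (length 7)
Word 2: "maximum" (length 7)
One optimal edit sequence (insert/delete/substitute each cost 1):
  1. keep 'm'
  2. keep 'a'
  3. substitute 's' -> 'x'  (+1)
  4. substitute 's' -> 'i'  (+1)
  5. substitute 'i' -> 'm'  (+1)
  6. substitute 'v' -> 'u'  (+1)
  7. substitute 'e' -> 'm'  (+1)
Total edit operations: 5
Edit distance = 5


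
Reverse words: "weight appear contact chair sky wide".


Original: "weight appear contact chair sky wide"
Words (1..n): weight | appear | contact | chair | sky | wide
Reversed (n..1): wide | sky | chair | contact | appear | weight
Result = "wide sky chair contact appear weight"


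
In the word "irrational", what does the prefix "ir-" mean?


Prefix: ir-
As in: irrational -> ir- + rational
Meaning = not


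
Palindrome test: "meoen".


Word: "meoen"
Reversed: "neoem"
Forward == Backward? meoen != neoem
Palindrome = No
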